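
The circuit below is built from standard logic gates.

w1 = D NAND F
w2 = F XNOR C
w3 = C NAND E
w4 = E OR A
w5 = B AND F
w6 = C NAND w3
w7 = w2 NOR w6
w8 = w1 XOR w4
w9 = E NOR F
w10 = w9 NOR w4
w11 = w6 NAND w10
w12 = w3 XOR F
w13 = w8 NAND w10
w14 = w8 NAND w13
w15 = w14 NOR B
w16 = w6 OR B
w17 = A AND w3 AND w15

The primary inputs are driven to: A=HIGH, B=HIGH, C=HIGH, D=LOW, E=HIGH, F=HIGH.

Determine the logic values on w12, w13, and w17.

w1 = D NAND F = LOW NAND HIGH = HIGH
w3 = C NAND E = HIGH NAND HIGH = LOW
w4 = E OR A = HIGH OR HIGH = HIGH
w8 = w1 XOR w4 = HIGH XOR HIGH = LOW
w9 = E NOR F = HIGH NOR HIGH = LOW
w10 = w9 NOR w4 = LOW NOR HIGH = LOW
w12 = w3 XOR F = LOW XOR HIGH = HIGH
w13 = w8 NAND w10 = LOW NAND LOW = HIGH
w14 = w8 NAND w13 = LOW NAND HIGH = HIGH
w15 = w14 NOR B = HIGH NOR HIGH = LOW
w17 = A AND w3 AND w15 = HIGH AND LOW AND LOW = LOW

w12 = HIGH, w13 = HIGH, w17 = LOW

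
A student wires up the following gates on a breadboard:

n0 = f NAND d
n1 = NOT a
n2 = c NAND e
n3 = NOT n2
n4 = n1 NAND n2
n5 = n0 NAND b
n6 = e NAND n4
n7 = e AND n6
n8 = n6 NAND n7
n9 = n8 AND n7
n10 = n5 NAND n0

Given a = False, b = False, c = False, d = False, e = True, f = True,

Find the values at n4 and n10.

n0 = f NAND d = True NAND False = True
n1 = NOT a = NOT False = True
n2 = c NAND e = False NAND True = True
n4 = n1 NAND n2 = True NAND True = False
n5 = n0 NAND b = True NAND False = True
n10 = n5 NAND n0 = True NAND True = False

n4 = False, n10 = False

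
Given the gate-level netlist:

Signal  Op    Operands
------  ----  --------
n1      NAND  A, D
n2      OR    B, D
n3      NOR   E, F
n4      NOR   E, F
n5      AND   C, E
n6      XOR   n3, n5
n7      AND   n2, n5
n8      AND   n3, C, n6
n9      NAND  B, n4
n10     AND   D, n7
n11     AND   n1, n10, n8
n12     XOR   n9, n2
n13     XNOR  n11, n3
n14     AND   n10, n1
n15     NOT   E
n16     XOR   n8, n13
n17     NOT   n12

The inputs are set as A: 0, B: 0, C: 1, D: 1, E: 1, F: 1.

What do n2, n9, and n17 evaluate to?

n2 = 1  n9 = 1  n17 = 1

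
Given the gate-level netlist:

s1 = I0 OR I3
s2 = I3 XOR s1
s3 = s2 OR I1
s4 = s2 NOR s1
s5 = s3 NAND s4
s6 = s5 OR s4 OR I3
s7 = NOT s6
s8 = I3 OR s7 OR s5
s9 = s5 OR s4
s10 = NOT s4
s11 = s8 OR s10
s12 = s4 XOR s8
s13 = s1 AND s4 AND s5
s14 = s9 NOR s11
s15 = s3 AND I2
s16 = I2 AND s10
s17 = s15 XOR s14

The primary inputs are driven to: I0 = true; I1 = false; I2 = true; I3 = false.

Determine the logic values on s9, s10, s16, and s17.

s1 = I0 OR I3 = true OR false = true
s2 = I3 XOR s1 = false XOR true = true
s3 = s2 OR I1 = true OR false = true
s4 = s2 NOR s1 = true NOR true = false
s5 = s3 NAND s4 = true NAND false = true
s6 = s5 OR s4 OR I3 = true OR false OR false = true
s7 = NOT s6 = NOT true = false
s8 = I3 OR s7 OR s5 = false OR false OR true = true
s9 = s5 OR s4 = true OR false = true
s10 = NOT s4 = NOT false = true
s11 = s8 OR s10 = true OR true = true
s14 = s9 NOR s11 = true NOR true = false
s15 = s3 AND I2 = true AND true = true
s16 = I2 AND s10 = true AND true = true
s17 = s15 XOR s14 = true XOR false = true

s9 = true  s10 = true  s16 = true  s17 = true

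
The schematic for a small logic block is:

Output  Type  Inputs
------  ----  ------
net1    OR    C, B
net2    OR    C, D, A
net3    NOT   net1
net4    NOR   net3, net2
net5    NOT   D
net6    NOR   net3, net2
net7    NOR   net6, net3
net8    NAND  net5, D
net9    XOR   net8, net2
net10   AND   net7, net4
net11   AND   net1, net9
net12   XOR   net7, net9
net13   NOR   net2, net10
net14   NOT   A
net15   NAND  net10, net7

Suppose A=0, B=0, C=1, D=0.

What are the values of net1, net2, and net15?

net1 = C OR B = 1 OR 0 = 1
net2 = C OR D OR A = 1 OR 0 OR 0 = 1
net3 = NOT net1 = NOT 1 = 0
net4 = net3 NOR net2 = 0 NOR 1 = 0
net6 = net3 NOR net2 = 0 NOR 1 = 0
net7 = net6 NOR net3 = 0 NOR 0 = 1
net10 = net7 AND net4 = 1 AND 0 = 0
net15 = net10 NAND net7 = 0 NAND 1 = 1

net1 = 1  net2 = 1  net15 = 1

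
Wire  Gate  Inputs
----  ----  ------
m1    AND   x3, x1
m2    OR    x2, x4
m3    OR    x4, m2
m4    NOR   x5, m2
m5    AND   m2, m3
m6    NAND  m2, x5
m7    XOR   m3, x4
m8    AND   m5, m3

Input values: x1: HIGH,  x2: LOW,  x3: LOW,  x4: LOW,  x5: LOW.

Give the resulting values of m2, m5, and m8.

m2 = LOW; m5 = LOW; m8 = LOW

m2 = x2 OR x4 = LOW OR LOW = LOW
m3 = x4 OR m2 = LOW OR LOW = LOW
m5 = m2 AND m3 = LOW AND LOW = LOW
m8 = m5 AND m3 = LOW AND LOW = LOW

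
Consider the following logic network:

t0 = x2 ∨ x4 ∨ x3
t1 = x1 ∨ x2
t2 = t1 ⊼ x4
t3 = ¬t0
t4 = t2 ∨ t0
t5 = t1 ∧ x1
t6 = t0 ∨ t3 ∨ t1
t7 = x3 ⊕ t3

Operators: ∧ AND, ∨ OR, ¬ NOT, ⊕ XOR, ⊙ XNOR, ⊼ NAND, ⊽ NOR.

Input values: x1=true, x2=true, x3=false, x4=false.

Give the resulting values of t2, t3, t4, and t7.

t2 = true, t3 = false, t4 = true, t7 = false

t0 = x2 OR x4 OR x3 = true OR false OR false = true
t1 = x1 OR x2 = true OR true = true
t2 = t1 NAND x4 = true NAND false = true
t3 = NOT t0 = NOT true = false
t4 = t2 OR t0 = true OR true = true
t7 = x3 XOR t3 = false XOR false = false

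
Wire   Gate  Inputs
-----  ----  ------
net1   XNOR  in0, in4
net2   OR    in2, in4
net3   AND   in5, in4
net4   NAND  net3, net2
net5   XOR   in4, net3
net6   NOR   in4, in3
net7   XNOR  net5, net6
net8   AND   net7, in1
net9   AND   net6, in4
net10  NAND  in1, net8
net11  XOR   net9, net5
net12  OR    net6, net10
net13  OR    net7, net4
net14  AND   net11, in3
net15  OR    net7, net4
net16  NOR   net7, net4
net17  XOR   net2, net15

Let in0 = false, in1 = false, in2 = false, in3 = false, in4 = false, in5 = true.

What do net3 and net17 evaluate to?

net2 = in2 OR in4 = false OR false = false
net3 = in5 AND in4 = true AND false = false
net4 = net3 NAND net2 = false NAND false = true
net5 = in4 XOR net3 = false XOR false = false
net6 = in4 NOR in3 = false NOR false = true
net7 = net5 XNOR net6 = false XNOR true = false
net15 = net7 OR net4 = false OR true = true
net17 = net2 XOR net15 = false XOR true = true

net3 = false, net17 = true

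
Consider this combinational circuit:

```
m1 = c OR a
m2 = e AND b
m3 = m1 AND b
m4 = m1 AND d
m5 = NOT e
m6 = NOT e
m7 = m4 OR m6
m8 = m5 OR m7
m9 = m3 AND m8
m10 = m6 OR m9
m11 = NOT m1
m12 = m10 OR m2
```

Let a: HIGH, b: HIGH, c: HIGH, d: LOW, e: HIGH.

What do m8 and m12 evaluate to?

m8 = LOW, m12 = HIGH

m1 = c OR a = HIGH OR HIGH = HIGH
m2 = e AND b = HIGH AND HIGH = HIGH
m3 = m1 AND b = HIGH AND HIGH = HIGH
m4 = m1 AND d = HIGH AND LOW = LOW
m5 = NOT e = NOT HIGH = LOW
m6 = NOT e = NOT HIGH = LOW
m7 = m4 OR m6 = LOW OR LOW = LOW
m8 = m5 OR m7 = LOW OR LOW = LOW
m9 = m3 AND m8 = HIGH AND LOW = LOW
m10 = m6 OR m9 = LOW OR LOW = LOW
m12 = m10 OR m2 = LOW OR HIGH = HIGH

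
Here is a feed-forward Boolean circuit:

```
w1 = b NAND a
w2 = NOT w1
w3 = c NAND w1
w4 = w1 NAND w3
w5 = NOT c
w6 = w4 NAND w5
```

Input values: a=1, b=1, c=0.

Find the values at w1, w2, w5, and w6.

w1 = 0; w2 = 1; w5 = 1; w6 = 0

w1 = b NAND a = 1 NAND 1 = 0
w2 = NOT w1 = NOT 0 = 1
w3 = c NAND w1 = 0 NAND 0 = 1
w4 = w1 NAND w3 = 0 NAND 1 = 1
w5 = NOT c = NOT 0 = 1
w6 = w4 NAND w5 = 1 NAND 1 = 0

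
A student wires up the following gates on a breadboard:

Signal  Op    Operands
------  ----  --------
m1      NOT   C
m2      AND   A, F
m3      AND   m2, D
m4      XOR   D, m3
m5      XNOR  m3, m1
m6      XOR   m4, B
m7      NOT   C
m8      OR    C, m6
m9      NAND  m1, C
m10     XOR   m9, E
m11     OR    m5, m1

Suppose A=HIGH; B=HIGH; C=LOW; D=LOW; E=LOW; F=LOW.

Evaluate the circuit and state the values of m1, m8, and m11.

m1 = NOT C = NOT LOW = HIGH
m2 = A AND F = HIGH AND LOW = LOW
m3 = m2 AND D = LOW AND LOW = LOW
m4 = D XOR m3 = LOW XOR LOW = LOW
m5 = m3 XNOR m1 = LOW XNOR HIGH = LOW
m6 = m4 XOR B = LOW XOR HIGH = HIGH
m8 = C OR m6 = LOW OR HIGH = HIGH
m11 = m5 OR m1 = LOW OR HIGH = HIGH

m1 = HIGH, m8 = HIGH, m11 = HIGH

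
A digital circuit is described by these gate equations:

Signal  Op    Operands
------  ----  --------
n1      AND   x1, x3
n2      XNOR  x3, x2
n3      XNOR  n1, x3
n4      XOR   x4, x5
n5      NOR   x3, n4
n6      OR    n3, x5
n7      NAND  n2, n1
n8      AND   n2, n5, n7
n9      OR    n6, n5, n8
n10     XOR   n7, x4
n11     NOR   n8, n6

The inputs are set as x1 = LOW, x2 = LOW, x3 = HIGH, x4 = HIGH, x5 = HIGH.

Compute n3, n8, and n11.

n3 = LOW, n8 = LOW, n11 = LOW

n1 = x1 AND x3 = LOW AND HIGH = LOW
n2 = x3 XNOR x2 = HIGH XNOR LOW = LOW
n3 = n1 XNOR x3 = LOW XNOR HIGH = LOW
n4 = x4 XOR x5 = HIGH XOR HIGH = LOW
n5 = x3 NOR n4 = HIGH NOR LOW = LOW
n6 = n3 OR x5 = LOW OR HIGH = HIGH
n7 = n2 NAND n1 = LOW NAND LOW = HIGH
n8 = n2 AND n5 AND n7 = LOW AND LOW AND HIGH = LOW
n11 = n8 NOR n6 = LOW NOR HIGH = LOW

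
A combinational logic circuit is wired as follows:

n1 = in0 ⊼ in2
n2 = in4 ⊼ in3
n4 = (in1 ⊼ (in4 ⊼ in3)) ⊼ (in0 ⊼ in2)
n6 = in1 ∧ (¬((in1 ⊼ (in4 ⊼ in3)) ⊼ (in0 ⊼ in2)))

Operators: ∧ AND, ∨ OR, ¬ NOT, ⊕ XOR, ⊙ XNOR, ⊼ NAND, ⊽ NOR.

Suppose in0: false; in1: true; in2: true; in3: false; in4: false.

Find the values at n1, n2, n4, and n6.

n1 = false ⊼ true = true
n2 = false ⊼ false = true
n4 = (true ⊼ (false ⊼ false)) ⊼ (false ⊼ true) = true
n6 = true ∧ (¬((true ⊼ (false ⊼ false)) ⊼ (false ⊼ true))) = false

n1 = true; n2 = true; n4 = true; n6 = false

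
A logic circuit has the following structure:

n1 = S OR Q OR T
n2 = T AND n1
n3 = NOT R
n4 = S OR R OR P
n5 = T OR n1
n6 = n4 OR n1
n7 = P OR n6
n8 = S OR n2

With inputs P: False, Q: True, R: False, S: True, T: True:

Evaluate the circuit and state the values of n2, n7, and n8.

n2 = True; n7 = True; n8 = True

n1 = S OR Q OR T = True OR True OR True = True
n2 = T AND n1 = True AND True = True
n4 = S OR R OR P = True OR False OR False = True
n6 = n4 OR n1 = True OR True = True
n7 = P OR n6 = False OR True = True
n8 = S OR n2 = True OR True = True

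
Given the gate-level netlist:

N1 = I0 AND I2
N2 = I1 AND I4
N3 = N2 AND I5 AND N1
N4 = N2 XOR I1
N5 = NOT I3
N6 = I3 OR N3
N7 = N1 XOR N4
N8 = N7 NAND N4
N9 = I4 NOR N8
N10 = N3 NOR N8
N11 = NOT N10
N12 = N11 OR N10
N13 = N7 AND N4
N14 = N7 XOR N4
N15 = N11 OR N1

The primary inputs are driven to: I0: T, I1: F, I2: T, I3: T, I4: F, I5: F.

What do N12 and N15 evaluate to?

N12 = T, N15 = T

N1 = I0 AND I2 = T AND T = T
N2 = I1 AND I4 = F AND F = F
N3 = N2 AND I5 AND N1 = F AND F AND T = F
N4 = N2 XOR I1 = F XOR F = F
N7 = N1 XOR N4 = T XOR F = T
N8 = N7 NAND N4 = T NAND F = T
N10 = N3 NOR N8 = F NOR T = F
N11 = NOT N10 = NOT F = T
N12 = N11 OR N10 = T OR F = T
N15 = N11 OR N1 = T OR T = T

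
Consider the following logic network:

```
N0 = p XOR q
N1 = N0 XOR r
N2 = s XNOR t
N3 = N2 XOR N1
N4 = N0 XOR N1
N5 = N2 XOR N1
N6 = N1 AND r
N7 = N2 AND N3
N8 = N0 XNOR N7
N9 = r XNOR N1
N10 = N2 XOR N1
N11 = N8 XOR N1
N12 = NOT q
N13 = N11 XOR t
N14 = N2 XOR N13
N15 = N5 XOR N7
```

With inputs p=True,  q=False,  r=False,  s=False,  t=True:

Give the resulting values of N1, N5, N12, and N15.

N0 = p XOR q = True XOR False = True
N1 = N0 XOR r = True XOR False = True
N2 = s XNOR t = False XNOR True = False
N3 = N2 XOR N1 = False XOR True = True
N5 = N2 XOR N1 = False XOR True = True
N7 = N2 AND N3 = False AND True = False
N12 = NOT q = NOT False = True
N15 = N5 XOR N7 = True XOR False = True

N1 = True, N5 = True, N12 = True, N15 = True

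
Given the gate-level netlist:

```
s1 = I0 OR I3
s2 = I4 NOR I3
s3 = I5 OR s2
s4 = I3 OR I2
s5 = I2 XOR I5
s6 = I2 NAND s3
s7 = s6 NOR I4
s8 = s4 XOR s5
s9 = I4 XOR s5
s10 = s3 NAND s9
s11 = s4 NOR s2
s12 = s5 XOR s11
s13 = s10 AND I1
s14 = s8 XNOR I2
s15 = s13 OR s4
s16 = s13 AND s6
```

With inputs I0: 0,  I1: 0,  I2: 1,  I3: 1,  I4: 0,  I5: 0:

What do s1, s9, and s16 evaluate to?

s1 = 1  s9 = 1  s16 = 0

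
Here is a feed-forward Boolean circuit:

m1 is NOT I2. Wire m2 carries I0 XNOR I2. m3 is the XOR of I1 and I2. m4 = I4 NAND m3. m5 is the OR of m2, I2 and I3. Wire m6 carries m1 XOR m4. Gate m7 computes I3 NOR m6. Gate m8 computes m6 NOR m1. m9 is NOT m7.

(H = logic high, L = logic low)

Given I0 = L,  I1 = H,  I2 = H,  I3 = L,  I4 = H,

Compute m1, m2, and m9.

m1 = L, m2 = L, m9 = H

m1 = NOT I2 = NOT H = L
m2 = I0 XNOR I2 = L XNOR H = L
m3 = I1 XOR I2 = H XOR H = L
m4 = I4 NAND m3 = H NAND L = H
m6 = m1 XOR m4 = L XOR H = H
m7 = I3 NOR m6 = L NOR H = L
m9 = NOT m7 = NOT L = H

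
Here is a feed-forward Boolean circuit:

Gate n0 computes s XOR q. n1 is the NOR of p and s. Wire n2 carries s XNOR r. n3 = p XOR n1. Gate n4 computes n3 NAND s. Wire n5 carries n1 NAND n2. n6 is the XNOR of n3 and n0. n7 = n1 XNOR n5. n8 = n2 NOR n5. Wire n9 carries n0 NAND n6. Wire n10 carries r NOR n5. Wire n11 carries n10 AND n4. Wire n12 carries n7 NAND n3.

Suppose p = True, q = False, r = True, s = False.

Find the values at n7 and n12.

n7 = False, n12 = True

n1 = p NOR s = True NOR False = False
n2 = s XNOR r = False XNOR True = False
n3 = p XOR n1 = True XOR False = True
n5 = n1 NAND n2 = False NAND False = True
n7 = n1 XNOR n5 = False XNOR True = False
n12 = n7 NAND n3 = False NAND True = True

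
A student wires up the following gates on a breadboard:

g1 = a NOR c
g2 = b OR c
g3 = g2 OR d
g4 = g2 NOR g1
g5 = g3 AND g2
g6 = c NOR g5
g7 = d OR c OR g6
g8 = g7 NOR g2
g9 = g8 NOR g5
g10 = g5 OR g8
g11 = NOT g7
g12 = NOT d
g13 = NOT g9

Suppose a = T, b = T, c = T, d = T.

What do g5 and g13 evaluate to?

g5 = T, g13 = T

g2 = b OR c = T OR T = T
g3 = g2 OR d = T OR T = T
g5 = g3 AND g2 = T AND T = T
g6 = c NOR g5 = T NOR T = F
g7 = d OR c OR g6 = T OR T OR F = T
g8 = g7 NOR g2 = T NOR T = F
g9 = g8 NOR g5 = F NOR T = F
g13 = NOT g9 = NOT F = T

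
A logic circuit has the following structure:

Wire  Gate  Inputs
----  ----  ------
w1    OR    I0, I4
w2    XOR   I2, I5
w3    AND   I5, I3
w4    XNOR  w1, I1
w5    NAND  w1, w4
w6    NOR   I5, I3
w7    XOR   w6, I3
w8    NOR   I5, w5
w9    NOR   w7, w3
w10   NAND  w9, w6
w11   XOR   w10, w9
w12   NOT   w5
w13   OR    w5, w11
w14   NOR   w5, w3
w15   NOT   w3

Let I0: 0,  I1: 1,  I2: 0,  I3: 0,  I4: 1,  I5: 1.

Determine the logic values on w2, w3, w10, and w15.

w2 = 1, w3 = 0, w10 = 1, w15 = 1

w2 = I2 XOR I5 = 0 XOR 1 = 1
w3 = I5 AND I3 = 1 AND 0 = 0
w6 = I5 NOR I3 = 1 NOR 0 = 0
w7 = w6 XOR I3 = 0 XOR 0 = 0
w9 = w7 NOR w3 = 0 NOR 0 = 1
w10 = w9 NAND w6 = 1 NAND 0 = 1
w15 = NOT w3 = NOT 0 = 1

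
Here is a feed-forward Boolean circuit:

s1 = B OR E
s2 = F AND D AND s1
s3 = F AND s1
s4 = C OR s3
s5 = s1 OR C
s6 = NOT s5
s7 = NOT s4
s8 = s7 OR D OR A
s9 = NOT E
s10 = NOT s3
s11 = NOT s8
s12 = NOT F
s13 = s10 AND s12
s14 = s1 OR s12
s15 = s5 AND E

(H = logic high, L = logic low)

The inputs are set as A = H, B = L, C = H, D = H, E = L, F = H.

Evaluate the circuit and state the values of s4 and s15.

s1 = B OR E = L OR L = L
s3 = F AND s1 = H AND L = L
s4 = C OR s3 = H OR L = H
s5 = s1 OR C = L OR H = H
s15 = s5 AND E = H AND L = L

s4 = H  s15 = L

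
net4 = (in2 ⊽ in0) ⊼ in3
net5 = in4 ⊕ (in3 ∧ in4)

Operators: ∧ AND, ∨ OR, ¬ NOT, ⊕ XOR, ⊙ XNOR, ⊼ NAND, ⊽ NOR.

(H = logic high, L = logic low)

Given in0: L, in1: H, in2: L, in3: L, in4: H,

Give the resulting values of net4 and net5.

net4 = H  net5 = H

net4 = (L ⊽ L) ⊼ L = H
net5 = H ⊕ (L ∧ H) = H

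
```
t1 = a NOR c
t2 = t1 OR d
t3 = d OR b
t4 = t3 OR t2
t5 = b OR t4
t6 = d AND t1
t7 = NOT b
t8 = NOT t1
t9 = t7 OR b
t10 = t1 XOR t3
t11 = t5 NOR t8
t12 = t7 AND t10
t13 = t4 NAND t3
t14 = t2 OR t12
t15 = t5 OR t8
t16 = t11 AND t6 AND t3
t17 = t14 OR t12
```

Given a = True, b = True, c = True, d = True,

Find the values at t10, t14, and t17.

t1 = a NOR c = True NOR True = False
t2 = t1 OR d = False OR True = True
t3 = d OR b = True OR True = True
t7 = NOT b = NOT True = False
t10 = t1 XOR t3 = False XOR True = True
t12 = t7 AND t10 = False AND True = False
t14 = t2 OR t12 = True OR False = True
t17 = t14 OR t12 = True OR False = True

t10 = True  t14 = True  t17 = True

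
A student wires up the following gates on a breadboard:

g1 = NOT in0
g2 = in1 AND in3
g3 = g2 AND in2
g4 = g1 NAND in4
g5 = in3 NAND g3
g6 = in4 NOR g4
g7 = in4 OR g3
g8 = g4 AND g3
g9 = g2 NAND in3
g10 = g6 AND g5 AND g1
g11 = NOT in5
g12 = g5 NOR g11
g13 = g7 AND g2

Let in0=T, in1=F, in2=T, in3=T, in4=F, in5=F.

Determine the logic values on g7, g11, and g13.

g7 = F, g11 = T, g13 = F

g2 = in1 AND in3 = F AND T = F
g3 = g2 AND in2 = F AND T = F
g7 = in4 OR g3 = F OR F = F
g11 = NOT in5 = NOT F = T
g13 = g7 AND g2 = F AND F = F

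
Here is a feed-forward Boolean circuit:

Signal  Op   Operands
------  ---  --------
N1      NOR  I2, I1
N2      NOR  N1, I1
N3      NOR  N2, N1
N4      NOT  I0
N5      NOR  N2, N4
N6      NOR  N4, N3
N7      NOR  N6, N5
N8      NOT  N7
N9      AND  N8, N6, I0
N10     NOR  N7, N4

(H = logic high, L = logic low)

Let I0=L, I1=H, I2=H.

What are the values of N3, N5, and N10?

N3 = H, N5 = L, N10 = L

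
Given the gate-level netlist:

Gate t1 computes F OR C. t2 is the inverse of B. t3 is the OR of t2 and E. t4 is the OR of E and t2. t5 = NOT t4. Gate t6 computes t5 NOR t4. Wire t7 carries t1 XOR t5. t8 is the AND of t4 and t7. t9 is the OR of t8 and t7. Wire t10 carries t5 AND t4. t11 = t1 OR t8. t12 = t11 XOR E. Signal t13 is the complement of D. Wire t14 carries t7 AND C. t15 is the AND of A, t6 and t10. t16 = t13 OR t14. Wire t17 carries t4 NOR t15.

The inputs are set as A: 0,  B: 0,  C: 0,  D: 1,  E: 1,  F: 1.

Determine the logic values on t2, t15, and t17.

t2 = NOT B = NOT 0 = 1
t4 = E OR t2 = 1 OR 1 = 1
t5 = NOT t4 = NOT 1 = 0
t6 = t5 NOR t4 = 0 NOR 1 = 0
t10 = t5 AND t4 = 0 AND 1 = 0
t15 = A AND t6 AND t10 = 0 AND 0 AND 0 = 0
t17 = t4 NOR t15 = 1 NOR 0 = 0

t2 = 1; t15 = 0; t17 = 0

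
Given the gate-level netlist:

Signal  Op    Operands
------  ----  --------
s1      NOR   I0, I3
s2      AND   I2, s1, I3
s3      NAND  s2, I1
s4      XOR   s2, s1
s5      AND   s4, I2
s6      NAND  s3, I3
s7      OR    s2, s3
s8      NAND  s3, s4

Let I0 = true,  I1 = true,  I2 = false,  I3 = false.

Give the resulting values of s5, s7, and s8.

s5 = false  s7 = true  s8 = true

s1 = I0 NOR I3 = true NOR false = false
s2 = I2 AND s1 AND I3 = false AND false AND false = false
s3 = s2 NAND I1 = false NAND true = true
s4 = s2 XOR s1 = false XOR false = false
s5 = s4 AND I2 = false AND false = false
s7 = s2 OR s3 = false OR true = true
s8 = s3 NAND s4 = true NAND false = true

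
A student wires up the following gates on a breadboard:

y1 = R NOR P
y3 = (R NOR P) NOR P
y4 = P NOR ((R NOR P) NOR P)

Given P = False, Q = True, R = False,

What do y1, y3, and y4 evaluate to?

y1 = False NOR False = True
y3 = (False NOR False) NOR False = False
y4 = False NOR ((False NOR False) NOR False) = True

y1 = True; y3 = False; y4 = True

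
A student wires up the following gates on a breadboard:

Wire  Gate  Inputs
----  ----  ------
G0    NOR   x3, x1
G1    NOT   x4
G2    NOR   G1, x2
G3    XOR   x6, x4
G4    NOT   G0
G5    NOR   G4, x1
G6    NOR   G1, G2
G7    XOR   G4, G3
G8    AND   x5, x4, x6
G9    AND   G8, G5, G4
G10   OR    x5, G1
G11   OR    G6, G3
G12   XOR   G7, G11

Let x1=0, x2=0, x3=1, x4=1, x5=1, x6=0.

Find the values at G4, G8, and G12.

G0 = x3 NOR x1 = 1 NOR 0 = 0
G1 = NOT x4 = NOT 1 = 0
G2 = G1 NOR x2 = 0 NOR 0 = 1
G3 = x6 XOR x4 = 0 XOR 1 = 1
G4 = NOT G0 = NOT 0 = 1
G6 = G1 NOR G2 = 0 NOR 1 = 0
G7 = G4 XOR G3 = 1 XOR 1 = 0
G8 = x5 AND x4 AND x6 = 1 AND 1 AND 0 = 0
G11 = G6 OR G3 = 0 OR 1 = 1
G12 = G7 XOR G11 = 0 XOR 1 = 1

G4 = 1; G8 = 0; G12 = 1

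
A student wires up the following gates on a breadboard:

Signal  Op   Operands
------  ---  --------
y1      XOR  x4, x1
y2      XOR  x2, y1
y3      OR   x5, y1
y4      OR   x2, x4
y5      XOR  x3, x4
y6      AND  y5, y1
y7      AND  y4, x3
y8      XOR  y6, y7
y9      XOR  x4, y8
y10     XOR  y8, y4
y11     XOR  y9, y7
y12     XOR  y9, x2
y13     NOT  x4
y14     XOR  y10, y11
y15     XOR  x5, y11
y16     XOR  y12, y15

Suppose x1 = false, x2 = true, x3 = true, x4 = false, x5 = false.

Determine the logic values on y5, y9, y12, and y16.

y5 = true; y9 = true; y12 = false; y16 = false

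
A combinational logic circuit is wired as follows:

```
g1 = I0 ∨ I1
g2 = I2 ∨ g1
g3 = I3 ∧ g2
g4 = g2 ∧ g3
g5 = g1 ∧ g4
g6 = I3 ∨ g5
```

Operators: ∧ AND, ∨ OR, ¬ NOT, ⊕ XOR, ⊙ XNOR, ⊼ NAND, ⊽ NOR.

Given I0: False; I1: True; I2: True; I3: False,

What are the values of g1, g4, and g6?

g1 = True  g4 = False  g6 = False

g1 = I0 OR I1 = False OR True = True
g2 = I2 OR g1 = True OR True = True
g3 = I3 AND g2 = False AND True = False
g4 = g2 AND g3 = True AND False = False
g5 = g1 AND g4 = True AND False = False
g6 = I3 OR g5 = False OR False = False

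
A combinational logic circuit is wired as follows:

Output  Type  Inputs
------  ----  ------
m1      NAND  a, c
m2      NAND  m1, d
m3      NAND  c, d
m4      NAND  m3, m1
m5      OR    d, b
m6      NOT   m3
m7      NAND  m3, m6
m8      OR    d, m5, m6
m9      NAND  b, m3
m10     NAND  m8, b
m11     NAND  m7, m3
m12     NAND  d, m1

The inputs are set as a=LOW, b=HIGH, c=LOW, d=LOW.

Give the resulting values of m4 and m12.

m4 = LOW, m12 = HIGH

m1 = a NAND c = LOW NAND LOW = HIGH
m3 = c NAND d = LOW NAND LOW = HIGH
m4 = m3 NAND m1 = HIGH NAND HIGH = LOW
m12 = d NAND m1 = LOW NAND HIGH = HIGH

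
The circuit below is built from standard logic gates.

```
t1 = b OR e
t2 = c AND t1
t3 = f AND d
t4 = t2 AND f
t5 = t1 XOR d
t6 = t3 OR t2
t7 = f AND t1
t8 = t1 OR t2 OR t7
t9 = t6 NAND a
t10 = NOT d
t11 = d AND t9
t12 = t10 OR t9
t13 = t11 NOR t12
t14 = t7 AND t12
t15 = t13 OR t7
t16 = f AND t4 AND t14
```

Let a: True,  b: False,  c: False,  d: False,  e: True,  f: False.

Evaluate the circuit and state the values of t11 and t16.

t1 = b OR e = False OR True = True
t2 = c AND t1 = False AND True = False
t3 = f AND d = False AND False = False
t4 = t2 AND f = False AND False = False
t6 = t3 OR t2 = False OR False = False
t7 = f AND t1 = False AND True = False
t9 = t6 NAND a = False NAND True = True
t10 = NOT d = NOT False = True
t11 = d AND t9 = False AND True = False
t12 = t10 OR t9 = True OR True = True
t14 = t7 AND t12 = False AND True = False
t16 = f AND t4 AND t14 = False AND False AND False = False

t11 = False  t16 = False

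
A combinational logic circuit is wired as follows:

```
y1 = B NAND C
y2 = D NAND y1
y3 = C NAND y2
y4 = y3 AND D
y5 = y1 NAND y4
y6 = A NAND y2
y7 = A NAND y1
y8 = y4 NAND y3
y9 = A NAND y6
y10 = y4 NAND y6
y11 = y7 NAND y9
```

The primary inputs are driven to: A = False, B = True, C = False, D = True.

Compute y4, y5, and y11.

y4 = True, y5 = False, y11 = False

y1 = B NAND C = True NAND False = True
y2 = D NAND y1 = True NAND True = False
y3 = C NAND y2 = False NAND False = True
y4 = y3 AND D = True AND True = True
y5 = y1 NAND y4 = True NAND True = False
y6 = A NAND y2 = False NAND False = True
y7 = A NAND y1 = False NAND True = True
y9 = A NAND y6 = False NAND True = True
y11 = y7 NAND y9 = True NAND True = False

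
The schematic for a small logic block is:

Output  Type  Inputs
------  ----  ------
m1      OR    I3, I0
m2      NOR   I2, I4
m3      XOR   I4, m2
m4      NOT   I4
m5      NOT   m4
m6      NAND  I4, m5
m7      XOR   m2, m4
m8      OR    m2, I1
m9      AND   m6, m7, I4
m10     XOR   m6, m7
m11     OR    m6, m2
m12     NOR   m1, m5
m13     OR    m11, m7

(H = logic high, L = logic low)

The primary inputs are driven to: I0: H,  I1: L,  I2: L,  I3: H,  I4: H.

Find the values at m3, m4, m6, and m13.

m2 = I2 NOR I4 = L NOR H = L
m3 = I4 XOR m2 = H XOR L = H
m4 = NOT I4 = NOT H = L
m5 = NOT m4 = NOT L = H
m6 = I4 NAND m5 = H NAND H = L
m7 = m2 XOR m4 = L XOR L = L
m11 = m6 OR m2 = L OR L = L
m13 = m11 OR m7 = L OR L = L

m3 = H; m4 = L; m6 = L; m13 = L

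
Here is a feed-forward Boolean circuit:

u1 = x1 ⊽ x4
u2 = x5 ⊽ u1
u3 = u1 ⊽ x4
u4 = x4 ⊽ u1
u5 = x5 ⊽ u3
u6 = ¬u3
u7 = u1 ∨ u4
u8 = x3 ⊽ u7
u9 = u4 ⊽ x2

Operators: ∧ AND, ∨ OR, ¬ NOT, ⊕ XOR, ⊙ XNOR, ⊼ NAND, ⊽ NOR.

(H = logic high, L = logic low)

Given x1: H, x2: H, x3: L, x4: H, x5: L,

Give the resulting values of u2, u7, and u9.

u1 = x1 NOR x4 = H NOR H = L
u2 = x5 NOR u1 = L NOR L = H
u4 = x4 NOR u1 = H NOR L = L
u7 = u1 OR u4 = L OR L = L
u9 = u4 NOR x2 = L NOR H = L

u2 = H, u7 = L, u9 = L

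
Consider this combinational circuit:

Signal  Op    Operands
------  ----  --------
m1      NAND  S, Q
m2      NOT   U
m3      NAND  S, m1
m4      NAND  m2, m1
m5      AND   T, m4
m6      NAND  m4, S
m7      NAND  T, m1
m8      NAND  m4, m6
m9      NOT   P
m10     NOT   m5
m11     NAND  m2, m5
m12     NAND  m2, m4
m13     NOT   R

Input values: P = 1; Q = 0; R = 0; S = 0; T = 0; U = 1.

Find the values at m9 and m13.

m9 = 0; m13 = 1

m9 = NOT P = NOT 1 = 0
m13 = NOT R = NOT 0 = 1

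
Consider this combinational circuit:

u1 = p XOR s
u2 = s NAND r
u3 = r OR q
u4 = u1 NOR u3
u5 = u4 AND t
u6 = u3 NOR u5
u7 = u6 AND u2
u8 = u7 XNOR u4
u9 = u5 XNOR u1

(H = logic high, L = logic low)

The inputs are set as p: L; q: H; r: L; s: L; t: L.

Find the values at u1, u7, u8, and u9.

u1 = p XOR s = L XOR L = L
u2 = s NAND r = L NAND L = H
u3 = r OR q = L OR H = H
u4 = u1 NOR u3 = L NOR H = L
u5 = u4 AND t = L AND L = L
u6 = u3 NOR u5 = H NOR L = L
u7 = u6 AND u2 = L AND H = L
u8 = u7 XNOR u4 = L XNOR L = H
u9 = u5 XNOR u1 = L XNOR L = H

u1 = L, u7 = L, u8 = H, u9 = H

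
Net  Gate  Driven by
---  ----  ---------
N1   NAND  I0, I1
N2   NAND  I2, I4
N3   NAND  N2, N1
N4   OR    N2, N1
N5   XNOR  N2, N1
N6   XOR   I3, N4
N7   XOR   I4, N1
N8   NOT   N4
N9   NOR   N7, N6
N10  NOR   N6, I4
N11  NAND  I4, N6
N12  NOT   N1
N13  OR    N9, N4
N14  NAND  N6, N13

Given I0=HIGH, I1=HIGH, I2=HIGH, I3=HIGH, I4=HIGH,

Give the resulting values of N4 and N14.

N4 = LOW; N14 = HIGH

N1 = I0 NAND I1 = HIGH NAND HIGH = LOW
N2 = I2 NAND I4 = HIGH NAND HIGH = LOW
N4 = N2 OR N1 = LOW OR LOW = LOW
N6 = I3 XOR N4 = HIGH XOR LOW = HIGH
N7 = I4 XOR N1 = HIGH XOR LOW = HIGH
N9 = N7 NOR N6 = HIGH NOR HIGH = LOW
N13 = N9 OR N4 = LOW OR LOW = LOW
N14 = N6 NAND N13 = HIGH NAND LOW = HIGH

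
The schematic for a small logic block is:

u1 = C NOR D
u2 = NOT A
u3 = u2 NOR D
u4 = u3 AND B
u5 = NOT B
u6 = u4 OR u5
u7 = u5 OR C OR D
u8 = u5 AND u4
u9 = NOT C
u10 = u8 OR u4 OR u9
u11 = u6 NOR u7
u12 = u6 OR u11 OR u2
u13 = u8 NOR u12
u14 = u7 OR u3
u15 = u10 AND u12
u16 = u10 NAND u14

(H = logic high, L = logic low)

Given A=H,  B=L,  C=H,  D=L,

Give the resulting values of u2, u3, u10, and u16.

u2 = NOT A = NOT H = L
u3 = u2 NOR D = L NOR L = H
u4 = u3 AND B = H AND L = L
u5 = NOT B = NOT L = H
u7 = u5 OR C OR D = H OR H OR L = H
u8 = u5 AND u4 = H AND L = L
u9 = NOT C = NOT H = L
u10 = u8 OR u4 OR u9 = L OR L OR L = L
u14 = u7 OR u3 = H OR H = H
u16 = u10 NAND u14 = L NAND H = H

u2 = L; u3 = H; u10 = L; u16 = H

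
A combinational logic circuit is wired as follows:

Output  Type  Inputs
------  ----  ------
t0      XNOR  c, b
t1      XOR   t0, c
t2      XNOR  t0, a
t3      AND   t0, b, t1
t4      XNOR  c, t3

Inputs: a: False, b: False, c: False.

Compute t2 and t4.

t2 = False  t4 = True

t0 = c XNOR b = False XNOR False = True
t1 = t0 XOR c = True XOR False = True
t2 = t0 XNOR a = True XNOR False = False
t3 = t0 AND b AND t1 = True AND False AND True = False
t4 = c XNOR t3 = False XNOR False = True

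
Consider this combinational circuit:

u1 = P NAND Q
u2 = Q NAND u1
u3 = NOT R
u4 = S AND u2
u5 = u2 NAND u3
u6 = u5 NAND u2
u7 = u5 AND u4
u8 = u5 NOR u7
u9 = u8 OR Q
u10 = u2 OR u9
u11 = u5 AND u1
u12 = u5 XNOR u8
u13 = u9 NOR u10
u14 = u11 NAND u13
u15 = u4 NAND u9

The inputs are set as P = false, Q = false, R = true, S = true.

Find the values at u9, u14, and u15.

u1 = P NAND Q = false NAND false = true
u2 = Q NAND u1 = false NAND true = true
u3 = NOT R = NOT true = false
u4 = S AND u2 = true AND true = true
u5 = u2 NAND u3 = true NAND false = true
u7 = u5 AND u4 = true AND true = true
u8 = u5 NOR u7 = true NOR true = false
u9 = u8 OR Q = false OR false = false
u10 = u2 OR u9 = true OR false = true
u11 = u5 AND u1 = true AND true = true
u13 = u9 NOR u10 = false NOR true = false
u14 = u11 NAND u13 = true NAND false = true
u15 = u4 NAND u9 = true NAND false = true

u9 = false  u14 = true  u15 = true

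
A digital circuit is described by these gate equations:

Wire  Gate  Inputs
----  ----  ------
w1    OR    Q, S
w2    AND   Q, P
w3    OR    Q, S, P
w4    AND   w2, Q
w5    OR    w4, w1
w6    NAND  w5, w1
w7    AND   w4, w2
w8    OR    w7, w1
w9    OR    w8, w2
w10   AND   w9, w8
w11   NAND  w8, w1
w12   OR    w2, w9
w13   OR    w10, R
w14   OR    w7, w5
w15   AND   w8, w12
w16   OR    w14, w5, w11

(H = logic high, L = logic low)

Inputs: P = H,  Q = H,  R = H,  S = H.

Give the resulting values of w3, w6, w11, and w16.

w3 = H, w6 = L, w11 = L, w16 = H

w1 = Q OR S = H OR H = H
w2 = Q AND P = H AND H = H
w3 = Q OR S OR P = H OR H OR H = H
w4 = w2 AND Q = H AND H = H
w5 = w4 OR w1 = H OR H = H
w6 = w5 NAND w1 = H NAND H = L
w7 = w4 AND w2 = H AND H = H
w8 = w7 OR w1 = H OR H = H
w11 = w8 NAND w1 = H NAND H = L
w14 = w7 OR w5 = H OR H = H
w16 = w14 OR w5 OR w11 = H OR H OR L = H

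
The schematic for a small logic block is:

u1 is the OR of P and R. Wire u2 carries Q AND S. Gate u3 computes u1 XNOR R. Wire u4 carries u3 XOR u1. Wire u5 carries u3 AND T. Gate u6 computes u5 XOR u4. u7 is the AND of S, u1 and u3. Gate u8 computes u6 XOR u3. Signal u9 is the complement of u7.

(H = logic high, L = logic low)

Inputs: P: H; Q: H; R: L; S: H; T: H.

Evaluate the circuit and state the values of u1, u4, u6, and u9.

u1 = H; u4 = H; u6 = H; u9 = H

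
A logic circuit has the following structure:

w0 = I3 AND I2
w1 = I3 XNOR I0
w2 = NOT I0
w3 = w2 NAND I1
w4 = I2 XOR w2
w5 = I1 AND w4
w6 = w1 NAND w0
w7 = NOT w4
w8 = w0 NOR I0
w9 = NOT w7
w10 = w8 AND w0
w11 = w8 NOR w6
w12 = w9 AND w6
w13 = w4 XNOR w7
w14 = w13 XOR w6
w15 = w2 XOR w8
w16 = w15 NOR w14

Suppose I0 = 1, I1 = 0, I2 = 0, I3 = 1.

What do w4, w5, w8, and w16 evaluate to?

w0 = I3 AND I2 = 1 AND 0 = 0
w1 = I3 XNOR I0 = 1 XNOR 1 = 1
w2 = NOT I0 = NOT 1 = 0
w4 = I2 XOR w2 = 0 XOR 0 = 0
w5 = I1 AND w4 = 0 AND 0 = 0
w6 = w1 NAND w0 = 1 NAND 0 = 1
w7 = NOT w4 = NOT 0 = 1
w8 = w0 NOR I0 = 0 NOR 1 = 0
w13 = w4 XNOR w7 = 0 XNOR 1 = 0
w14 = w13 XOR w6 = 0 XOR 1 = 1
w15 = w2 XOR w8 = 0 XOR 0 = 0
w16 = w15 NOR w14 = 0 NOR 1 = 0

w4 = 0  w5 = 0  w8 = 0  w16 = 0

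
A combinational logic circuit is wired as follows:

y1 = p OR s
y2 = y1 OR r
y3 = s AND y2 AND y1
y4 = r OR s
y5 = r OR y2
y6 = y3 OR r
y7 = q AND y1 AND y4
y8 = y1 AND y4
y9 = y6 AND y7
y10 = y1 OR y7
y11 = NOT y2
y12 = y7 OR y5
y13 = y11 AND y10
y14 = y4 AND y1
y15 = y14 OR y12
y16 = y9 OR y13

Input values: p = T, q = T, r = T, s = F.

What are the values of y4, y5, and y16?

y1 = p OR s = T OR F = T
y2 = y1 OR r = T OR T = T
y3 = s AND y2 AND y1 = F AND T AND T = F
y4 = r OR s = T OR F = T
y5 = r OR y2 = T OR T = T
y6 = y3 OR r = F OR T = T
y7 = q AND y1 AND y4 = T AND T AND T = T
y9 = y6 AND y7 = T AND T = T
y10 = y1 OR y7 = T OR T = T
y11 = NOT y2 = NOT T = F
y13 = y11 AND y10 = F AND T = F
y16 = y9 OR y13 = T OR F = T

y4 = T; y5 = T; y16 = T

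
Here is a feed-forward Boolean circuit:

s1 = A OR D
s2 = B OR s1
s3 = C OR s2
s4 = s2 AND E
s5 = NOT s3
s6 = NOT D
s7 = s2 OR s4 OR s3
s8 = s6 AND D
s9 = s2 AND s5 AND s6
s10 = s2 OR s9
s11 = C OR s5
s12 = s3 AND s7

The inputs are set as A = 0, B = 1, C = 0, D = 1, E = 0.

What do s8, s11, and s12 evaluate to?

s8 = 0; s11 = 0; s12 = 1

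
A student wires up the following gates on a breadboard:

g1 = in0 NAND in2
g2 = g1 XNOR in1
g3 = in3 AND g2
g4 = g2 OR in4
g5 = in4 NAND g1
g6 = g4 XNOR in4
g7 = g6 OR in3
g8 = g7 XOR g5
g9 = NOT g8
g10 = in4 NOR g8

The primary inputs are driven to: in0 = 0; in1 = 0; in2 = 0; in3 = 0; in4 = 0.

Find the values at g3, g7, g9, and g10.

g3 = 0, g7 = 1, g9 = 1, g10 = 1

g1 = in0 NAND in2 = 0 NAND 0 = 1
g2 = g1 XNOR in1 = 1 XNOR 0 = 0
g3 = in3 AND g2 = 0 AND 0 = 0
g4 = g2 OR in4 = 0 OR 0 = 0
g5 = in4 NAND g1 = 0 NAND 1 = 1
g6 = g4 XNOR in4 = 0 XNOR 0 = 1
g7 = g6 OR in3 = 1 OR 0 = 1
g8 = g7 XOR g5 = 1 XOR 1 = 0
g9 = NOT g8 = NOT 0 = 1
g10 = in4 NOR g8 = 0 NOR 0 = 1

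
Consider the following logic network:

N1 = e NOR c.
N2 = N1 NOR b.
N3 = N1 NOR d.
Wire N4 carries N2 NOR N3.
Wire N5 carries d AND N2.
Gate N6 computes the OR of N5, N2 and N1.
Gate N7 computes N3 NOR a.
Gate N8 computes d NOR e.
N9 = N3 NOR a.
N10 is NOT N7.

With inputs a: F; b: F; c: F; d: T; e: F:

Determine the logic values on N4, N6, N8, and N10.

N4 = T  N6 = T  N8 = F  N10 = F

N1 = e NOR c = F NOR F = T
N2 = N1 NOR b = T NOR F = F
N3 = N1 NOR d = T NOR T = F
N4 = N2 NOR N3 = F NOR F = T
N5 = d AND N2 = T AND F = F
N6 = N5 OR N2 OR N1 = F OR F OR T = T
N7 = N3 NOR a = F NOR F = T
N8 = d NOR e = T NOR F = F
N10 = NOT N7 = NOT T = F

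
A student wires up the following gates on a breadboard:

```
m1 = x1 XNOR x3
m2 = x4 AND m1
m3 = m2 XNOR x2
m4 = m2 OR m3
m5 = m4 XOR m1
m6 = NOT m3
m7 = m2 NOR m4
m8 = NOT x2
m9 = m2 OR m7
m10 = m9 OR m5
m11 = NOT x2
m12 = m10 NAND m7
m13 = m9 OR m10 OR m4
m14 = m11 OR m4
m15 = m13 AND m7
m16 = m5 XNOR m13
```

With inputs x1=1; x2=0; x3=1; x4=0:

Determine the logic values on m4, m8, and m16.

m4 = 1, m8 = 1, m16 = 0

m1 = x1 XNOR x3 = 1 XNOR 1 = 1
m2 = x4 AND m1 = 0 AND 1 = 0
m3 = m2 XNOR x2 = 0 XNOR 0 = 1
m4 = m2 OR m3 = 0 OR 1 = 1
m5 = m4 XOR m1 = 1 XOR 1 = 0
m7 = m2 NOR m4 = 0 NOR 1 = 0
m8 = NOT x2 = NOT 0 = 1
m9 = m2 OR m7 = 0 OR 0 = 0
m10 = m9 OR m5 = 0 OR 0 = 0
m13 = m9 OR m10 OR m4 = 0 OR 0 OR 1 = 1
m16 = m5 XNOR m13 = 0 XNOR 1 = 0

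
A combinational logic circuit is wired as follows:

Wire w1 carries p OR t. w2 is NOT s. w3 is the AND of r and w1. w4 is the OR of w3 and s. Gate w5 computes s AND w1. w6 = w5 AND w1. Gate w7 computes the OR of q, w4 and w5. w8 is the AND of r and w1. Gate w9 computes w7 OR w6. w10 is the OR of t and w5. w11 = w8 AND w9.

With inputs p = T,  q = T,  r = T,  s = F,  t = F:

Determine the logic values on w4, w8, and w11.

w4 = T; w8 = T; w11 = T

w1 = p OR t = T OR F = T
w3 = r AND w1 = T AND T = T
w4 = w3 OR s = T OR F = T
w5 = s AND w1 = F AND T = F
w6 = w5 AND w1 = F AND T = F
w7 = q OR w4 OR w5 = T OR T OR F = T
w8 = r AND w1 = T AND T = T
w9 = w7 OR w6 = T OR F = T
w11 = w8 AND w9 = T AND T = T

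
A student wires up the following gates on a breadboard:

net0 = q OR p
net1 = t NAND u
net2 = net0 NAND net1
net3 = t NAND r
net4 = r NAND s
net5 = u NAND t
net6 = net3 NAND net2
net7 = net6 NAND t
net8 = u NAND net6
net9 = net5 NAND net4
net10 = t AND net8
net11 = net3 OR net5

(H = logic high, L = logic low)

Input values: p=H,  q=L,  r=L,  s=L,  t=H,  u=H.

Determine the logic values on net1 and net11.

net1 = L, net11 = H

net1 = t NAND u = H NAND H = L
net3 = t NAND r = H NAND L = H
net5 = u NAND t = H NAND H = L
net11 = net3 OR net5 = H OR L = H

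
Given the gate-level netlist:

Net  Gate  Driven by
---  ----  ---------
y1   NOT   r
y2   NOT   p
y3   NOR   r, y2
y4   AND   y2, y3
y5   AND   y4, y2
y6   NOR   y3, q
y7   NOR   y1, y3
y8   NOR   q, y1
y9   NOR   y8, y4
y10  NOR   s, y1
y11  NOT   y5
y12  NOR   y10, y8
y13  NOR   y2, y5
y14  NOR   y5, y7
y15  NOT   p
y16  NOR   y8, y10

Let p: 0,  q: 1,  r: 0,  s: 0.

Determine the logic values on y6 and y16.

y6 = 0, y16 = 1

y1 = NOT r = NOT 0 = 1
y2 = NOT p = NOT 0 = 1
y3 = r NOR y2 = 0 NOR 1 = 0
y6 = y3 NOR q = 0 NOR 1 = 0
y8 = q NOR y1 = 1 NOR 1 = 0
y10 = s NOR y1 = 0 NOR 1 = 0
y16 = y8 NOR y10 = 0 NOR 0 = 1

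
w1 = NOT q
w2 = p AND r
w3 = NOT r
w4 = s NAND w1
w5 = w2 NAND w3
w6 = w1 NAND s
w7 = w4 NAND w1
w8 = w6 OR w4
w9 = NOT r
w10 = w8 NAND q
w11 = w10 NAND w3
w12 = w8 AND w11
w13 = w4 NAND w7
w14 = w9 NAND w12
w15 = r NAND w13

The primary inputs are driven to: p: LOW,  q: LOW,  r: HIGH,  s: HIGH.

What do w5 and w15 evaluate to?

w1 = NOT q = NOT LOW = HIGH
w2 = p AND r = LOW AND HIGH = LOW
w3 = NOT r = NOT HIGH = LOW
w4 = s NAND w1 = HIGH NAND HIGH = LOW
w5 = w2 NAND w3 = LOW NAND LOW = HIGH
w7 = w4 NAND w1 = LOW NAND HIGH = HIGH
w13 = w4 NAND w7 = LOW NAND HIGH = HIGH
w15 = r NAND w13 = HIGH NAND HIGH = LOW

w5 = HIGH  w15 = LOW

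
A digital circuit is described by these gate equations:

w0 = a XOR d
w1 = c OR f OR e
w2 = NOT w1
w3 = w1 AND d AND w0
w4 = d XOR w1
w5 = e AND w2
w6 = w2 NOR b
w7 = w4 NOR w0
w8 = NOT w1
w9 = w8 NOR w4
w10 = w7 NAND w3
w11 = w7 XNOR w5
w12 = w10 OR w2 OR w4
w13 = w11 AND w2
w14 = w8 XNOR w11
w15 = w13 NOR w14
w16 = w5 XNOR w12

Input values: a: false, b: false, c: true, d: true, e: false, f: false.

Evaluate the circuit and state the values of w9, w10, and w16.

w9 = true, w10 = true, w16 = false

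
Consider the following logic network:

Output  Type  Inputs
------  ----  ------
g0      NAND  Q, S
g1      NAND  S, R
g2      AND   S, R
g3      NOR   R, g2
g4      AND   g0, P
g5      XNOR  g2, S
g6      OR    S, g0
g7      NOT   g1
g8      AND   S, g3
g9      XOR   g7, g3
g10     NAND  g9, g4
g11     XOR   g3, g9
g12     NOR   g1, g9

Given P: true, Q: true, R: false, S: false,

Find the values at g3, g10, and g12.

g0 = Q NAND S = true NAND false = true
g1 = S NAND R = false NAND false = true
g2 = S AND R = false AND false = false
g3 = R NOR g2 = false NOR false = true
g4 = g0 AND P = true AND true = true
g7 = NOT g1 = NOT true = false
g9 = g7 XOR g3 = false XOR true = true
g10 = g9 NAND g4 = true NAND true = false
g12 = g1 NOR g9 = true NOR true = false

g3 = true; g10 = false; g12 = false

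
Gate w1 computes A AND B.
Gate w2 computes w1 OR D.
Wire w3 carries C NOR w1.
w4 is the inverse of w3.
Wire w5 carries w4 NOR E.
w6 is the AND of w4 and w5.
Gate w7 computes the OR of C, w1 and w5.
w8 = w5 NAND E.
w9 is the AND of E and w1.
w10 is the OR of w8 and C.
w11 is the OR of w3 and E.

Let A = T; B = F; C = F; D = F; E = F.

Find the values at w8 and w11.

w1 = A AND B = T AND F = F
w3 = C NOR w1 = F NOR F = T
w4 = NOT w3 = NOT T = F
w5 = w4 NOR E = F NOR F = T
w8 = w5 NAND E = T NAND F = T
w11 = w3 OR E = T OR F = T

w8 = T  w11 = T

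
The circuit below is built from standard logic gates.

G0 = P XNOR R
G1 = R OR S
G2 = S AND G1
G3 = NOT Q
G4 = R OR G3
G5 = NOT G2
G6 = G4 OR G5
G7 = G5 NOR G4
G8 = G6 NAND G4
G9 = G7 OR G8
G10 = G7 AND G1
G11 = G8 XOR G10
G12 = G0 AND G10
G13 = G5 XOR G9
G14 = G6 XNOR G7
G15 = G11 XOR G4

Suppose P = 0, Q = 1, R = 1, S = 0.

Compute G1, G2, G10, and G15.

G1 = R OR S = 1 OR 0 = 1
G2 = S AND G1 = 0 AND 1 = 0
G3 = NOT Q = NOT 1 = 0
G4 = R OR G3 = 1 OR 0 = 1
G5 = NOT G2 = NOT 0 = 1
G6 = G4 OR G5 = 1 OR 1 = 1
G7 = G5 NOR G4 = 1 NOR 1 = 0
G8 = G6 NAND G4 = 1 NAND 1 = 0
G10 = G7 AND G1 = 0 AND 1 = 0
G11 = G8 XOR G10 = 0 XOR 0 = 0
G15 = G11 XOR G4 = 0 XOR 1 = 1

G1 = 1, G2 = 0, G10 = 0, G15 = 1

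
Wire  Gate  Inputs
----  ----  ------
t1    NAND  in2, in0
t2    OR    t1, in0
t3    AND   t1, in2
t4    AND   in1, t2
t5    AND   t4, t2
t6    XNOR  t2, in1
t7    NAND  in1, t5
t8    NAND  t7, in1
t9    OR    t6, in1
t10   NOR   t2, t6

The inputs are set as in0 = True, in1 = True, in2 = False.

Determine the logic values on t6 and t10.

t6 = True, t10 = False

t1 = in2 NAND in0 = False NAND True = True
t2 = t1 OR in0 = True OR True = True
t6 = t2 XNOR in1 = True XNOR True = True
t10 = t2 NOR t6 = True NOR True = False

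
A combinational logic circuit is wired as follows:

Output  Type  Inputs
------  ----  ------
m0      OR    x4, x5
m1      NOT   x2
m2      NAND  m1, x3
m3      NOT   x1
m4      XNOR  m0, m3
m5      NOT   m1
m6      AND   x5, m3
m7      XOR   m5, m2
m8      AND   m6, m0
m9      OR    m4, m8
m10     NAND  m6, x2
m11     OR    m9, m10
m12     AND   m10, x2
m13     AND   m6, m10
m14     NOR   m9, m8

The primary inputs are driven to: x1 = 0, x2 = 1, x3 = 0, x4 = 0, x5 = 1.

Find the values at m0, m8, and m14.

m0 = 1, m8 = 1, m14 = 0

m0 = x4 OR x5 = 0 OR 1 = 1
m3 = NOT x1 = NOT 0 = 1
m4 = m0 XNOR m3 = 1 XNOR 1 = 1
m6 = x5 AND m3 = 1 AND 1 = 1
m8 = m6 AND m0 = 1 AND 1 = 1
m9 = m4 OR m8 = 1 OR 1 = 1
m14 = m9 NOR m8 = 1 NOR 1 = 0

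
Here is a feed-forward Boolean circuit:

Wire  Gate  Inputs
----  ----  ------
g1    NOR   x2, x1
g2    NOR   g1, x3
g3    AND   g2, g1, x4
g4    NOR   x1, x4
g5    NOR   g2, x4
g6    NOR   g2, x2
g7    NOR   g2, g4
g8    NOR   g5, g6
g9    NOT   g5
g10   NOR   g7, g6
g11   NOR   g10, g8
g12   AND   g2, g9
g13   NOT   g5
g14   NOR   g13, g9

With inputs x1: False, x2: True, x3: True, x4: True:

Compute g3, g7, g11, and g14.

g1 = x2 NOR x1 = True NOR False = False
g2 = g1 NOR x3 = False NOR True = False
g3 = g2 AND g1 AND x4 = False AND False AND True = False
g4 = x1 NOR x4 = False NOR True = False
g5 = g2 NOR x4 = False NOR True = False
g6 = g2 NOR x2 = False NOR True = False
g7 = g2 NOR g4 = False NOR False = True
g8 = g5 NOR g6 = False NOR False = True
g9 = NOT g5 = NOT False = True
g10 = g7 NOR g6 = True NOR False = False
g11 = g10 NOR g8 = False NOR True = False
g13 = NOT g5 = NOT False = True
g14 = g13 NOR g9 = True NOR True = False

g3 = False; g7 = True; g11 = False; g14 = False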